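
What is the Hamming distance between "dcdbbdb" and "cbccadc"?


Comparing "dcdbbdb" and "cbccadc" position by position:
  Position 0: 'd' vs 'c' => differ
  Position 1: 'c' vs 'b' => differ
  Position 2: 'd' vs 'c' => differ
  Position 3: 'b' vs 'c' => differ
  Position 4: 'b' vs 'a' => differ
  Position 5: 'd' vs 'd' => same
  Position 6: 'b' vs 'c' => differ
Total differences (Hamming distance): 6

6


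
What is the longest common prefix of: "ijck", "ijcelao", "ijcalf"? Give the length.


Words: ijck, ijcelao, ijcalf
  Position 0: all 'i' => match
  Position 1: all 'j' => match
  Position 2: all 'c' => match
  Position 3: ('k', 'e', 'a') => mismatch, stop
LCP = "ijc" (length 3)

3


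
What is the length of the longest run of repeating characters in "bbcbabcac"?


Input: "bbcbabcac"
Scanning for longest run:
  Position 1 ('b'): continues run of 'b', length=2
  Position 2 ('c'): new char, reset run to 1
  Position 3 ('b'): new char, reset run to 1
  Position 4 ('a'): new char, reset run to 1
  Position 5 ('b'): new char, reset run to 1
  Position 6 ('c'): new char, reset run to 1
  Position 7 ('a'): new char, reset run to 1
  Position 8 ('c'): new char, reset run to 1
Longest run: 'b' with length 2

2


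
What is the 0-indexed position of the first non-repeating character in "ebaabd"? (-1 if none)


Input: ebaabd
Character frequencies:
  'a': 2
  'b': 2
  'd': 1
  'e': 1
Scanning left to right for freq == 1:
  Position 0 ('e'): unique! => answer = 0

0


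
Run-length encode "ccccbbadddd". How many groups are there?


Input: ccccbbadddd
Scanning for consecutive runs:
  Group 1: 'c' x 4 (positions 0-3)
  Group 2: 'b' x 2 (positions 4-5)
  Group 3: 'a' x 1 (positions 6-6)
  Group 4: 'd' x 4 (positions 7-10)
Total groups: 4

4


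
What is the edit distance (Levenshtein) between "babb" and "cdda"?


Computing edit distance: "babb" -> "cdda"
DP table:
           c    d    d    a
      0    1    2    3    4
  b   1    1    2    3    4
  a   2    2    2    3    3
  b   3    3    3    3    4
  b   4    4    4    4    4
Edit distance = dp[4][4] = 4

4


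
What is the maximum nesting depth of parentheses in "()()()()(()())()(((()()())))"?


Input: "()()()()(()())()(((()()())))"
Tracking depth:
  Position 0 '(': depth becomes 1
  Position 1 ')': depth becomes 0
  Position 2 '(': depth becomes 1
  Position 3 ')': depth becomes 0
  Position 4 '(': depth becomes 1
  Position 5 ')': depth becomes 0
  Position 6 '(': depth becomes 1
  Position 7 ')': depth becomes 0
  Position 8 '(': depth becomes 1
  Position 9 '(': depth becomes 2
  Position 10 ')': depth becomes 1
  Position 11 '(': depth becomes 2
  Position 12 ')': depth becomes 1
  Position 13 ')': depth becomes 0
  Position 14 '(': depth becomes 1
  Position 15 ')': depth becomes 0
  Position 16 '(': depth becomes 1
  Position 17 '(': depth becomes 2
  Position 18 '(': depth becomes 3
  Position 19 '(': depth becomes 4
  Position 20 ')': depth becomes 3
  Position 21 '(': depth becomes 4
  Position 22 ')': depth becomes 3
  Position 23 '(': depth becomes 4
  Position 24 ')': depth becomes 3
  Position 25 ')': depth becomes 2
  Position 26 ')': depth becomes 1
  Position 27 ')': depth becomes 0
Maximum depth reached: 4

4


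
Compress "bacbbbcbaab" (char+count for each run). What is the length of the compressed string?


Input: bacbbbcbaab
Runs:
  'b' x 1 => "b1"
  'a' x 1 => "a1"
  'c' x 1 => "c1"
  'b' x 3 => "b3"
  'c' x 1 => "c1"
  'b' x 1 => "b1"
  'a' x 2 => "a2"
  'b' x 1 => "b1"
Compressed: "b1a1c1b3c1b1a2b1"
Compressed length: 16

16


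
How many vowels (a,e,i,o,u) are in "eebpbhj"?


Input: eebpbhj
Checking each character:
  'e' at position 0: vowel (running total: 1)
  'e' at position 1: vowel (running total: 2)
  'b' at position 2: consonant
  'p' at position 3: consonant
  'b' at position 4: consonant
  'h' at position 5: consonant
  'j' at position 6: consonant
Total vowels: 2

2


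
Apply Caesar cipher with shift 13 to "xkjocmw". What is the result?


Caesar cipher: shift "xkjocmw" by 13
  'x' (pos 23) + 13 = pos 10 = 'k'
  'k' (pos 10) + 13 = pos 23 = 'x'
  'j' (pos 9) + 13 = pos 22 = 'w'
  'o' (pos 14) + 13 = pos 1 = 'b'
  'c' (pos 2) + 13 = pos 15 = 'p'
  'm' (pos 12) + 13 = pos 25 = 'z'
  'w' (pos 22) + 13 = pos 9 = 'j'
Result: kxwbpzj

kxwbpzj


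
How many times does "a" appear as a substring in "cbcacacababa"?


Searching for "a" in "cbcacacababa"
Scanning each position:
  Position 0: "c" => no
  Position 1: "b" => no
  Position 2: "c" => no
  Position 3: "a" => MATCH
  Position 4: "c" => no
  Position 5: "a" => MATCH
  Position 6: "c" => no
  Position 7: "a" => MATCH
  Position 8: "b" => no
  Position 9: "a" => MATCH
  Position 10: "b" => no
  Position 11: "a" => MATCH
Total occurrences: 5

5


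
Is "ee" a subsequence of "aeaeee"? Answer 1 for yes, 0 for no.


Check if "ee" is a subsequence of "aeaeee"
Greedy scan:
  Position 0 ('a'): no match needed
  Position 1 ('e'): matches sub[0] = 'e'
  Position 2 ('a'): no match needed
  Position 3 ('e'): matches sub[1] = 'e'
  Position 4 ('e'): no match needed
  Position 5 ('e'): no match needed
All 2 characters matched => is a subsequence

1


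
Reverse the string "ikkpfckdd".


Input: ikkpfckdd
Reading characters right to left:
  Position 8: 'd'
  Position 7: 'd'
  Position 6: 'k'
  Position 5: 'c'
  Position 4: 'f'
  Position 3: 'p'
  Position 2: 'k'
  Position 1: 'k'
  Position 0: 'i'
Reversed: ddkcfpkki

ddkcfpkki


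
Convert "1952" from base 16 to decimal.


Input: "1952" in base 16
Positional expansion:
  Digit '1' (value 1) x 16^3 = 4096
  Digit '9' (value 9) x 16^2 = 2304
  Digit '5' (value 5) x 16^1 = 80
  Digit '2' (value 2) x 16^0 = 2
Sum = 6482

6482


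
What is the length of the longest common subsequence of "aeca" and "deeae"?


LCS of "aeca" and "deeae"
DP table:
           d    e    e    a    e
      0    0    0    0    0    0
  a   0    0    0    0    1    1
  e   0    0    1    1    1    2
  c   0    0    1    1    1    2
  a   0    0    1    1    2    2
LCS length = dp[4][5] = 2

2


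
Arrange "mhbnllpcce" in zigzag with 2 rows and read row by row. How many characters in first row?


Zigzag "mhbnllpcce" into 2 rows:
Placing characters:
  'm' => row 0
  'h' => row 1
  'b' => row 0
  'n' => row 1
  'l' => row 0
  'l' => row 1
  'p' => row 0
  'c' => row 1
  'c' => row 0
  'e' => row 1
Rows:
  Row 0: "mblpc"
  Row 1: "hnlce"
First row length: 5

5


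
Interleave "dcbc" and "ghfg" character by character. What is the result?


Interleaving "dcbc" and "ghfg":
  Position 0: 'd' from first, 'g' from second => "dg"
  Position 1: 'c' from first, 'h' from second => "ch"
  Position 2: 'b' from first, 'f' from second => "bf"
  Position 3: 'c' from first, 'g' from second => "cg"
Result: dgchbfcg

dgchbfcg


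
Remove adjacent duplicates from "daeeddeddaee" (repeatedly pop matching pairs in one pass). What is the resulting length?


Input: daeeddeddaee
Stack-based adjacent duplicate removal:
  Read 'd': push. Stack: d
  Read 'a': push. Stack: da
  Read 'e': push. Stack: dae
  Read 'e': matches stack top 'e' => pop. Stack: da
  Read 'd': push. Stack: dad
  Read 'd': matches stack top 'd' => pop. Stack: da
  Read 'e': push. Stack: dae
  Read 'd': push. Stack: daed
  Read 'd': matches stack top 'd' => pop. Stack: dae
  Read 'a': push. Stack: daea
  Read 'e': push. Stack: daeae
  Read 'e': matches stack top 'e' => pop. Stack: daea
Final stack: "daea" (length 4)

4


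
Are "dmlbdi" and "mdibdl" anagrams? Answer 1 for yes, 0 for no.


Strings: "dmlbdi", "mdibdl"
Sorted first:  bddilm
Sorted second: bddilm
Sorted forms match => anagrams

1


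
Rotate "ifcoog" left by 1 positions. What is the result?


Input: "ifcoog", rotate left by 1
First 1 characters: "i"
Remaining characters: "fcoog"
Concatenate remaining + first: "fcoog" + "i" = "fcoogi"

fcoogi


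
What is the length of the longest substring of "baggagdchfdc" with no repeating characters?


Input: "baggagdchfdc"
Sliding window (track last position of each char):
  Position 0 ('b'): window [0,0] length 1 -- new best
  Position 1 ('a'): window [0,1] length 2 -- new best
  Position 2 ('g'): window [0,2] length 3 -- new best
  Position 3 ('g'): repeat (last at 2), move window start to 3
  Position 3 ('g'): window [3,3] length 1
  Position 4 ('a'): window [3,4] length 2
  Position 5 ('g'): repeat (last at 3), move window start to 4
  Position 5 ('g'): window [4,5] length 2
  Position 6 ('d'): window [4,6] length 3
  Position 7 ('c'): window [4,7] length 4 -- new best
  Position 8 ('h'): window [4,8] length 5 -- new best
  Position 9 ('f'): window [4,9] length 6 -- new best
  Position 10 ('d'): repeat (last at 6), move window start to 7
  Position 10 ('d'): window [7,10] length 4
  Position 11 ('c'): repeat (last at 7), move window start to 8
  Position 11 ('c'): window [8,11] length 4
Longest substring with no repeats: "agdchf" with length 6

6


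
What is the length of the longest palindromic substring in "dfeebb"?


Input: "dfeebb"
Checking substrings for palindromes:
  [2:4] "ee" (len 2) => palindrome
  [4:6] "bb" (len 2) => palindrome
Longest palindromic substring: "ee" with length 2

2


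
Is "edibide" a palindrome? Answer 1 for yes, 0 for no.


Input: edibide
Reversed: edibide
  Compare pos 0 ('e') with pos 6 ('e'): match
  Compare pos 1 ('d') with pos 5 ('d'): match
  Compare pos 2 ('i') with pos 4 ('i'): match
Result: palindrome

1


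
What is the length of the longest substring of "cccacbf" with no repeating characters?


Input: "cccacbf"
Sliding window (track last position of each char):
  Position 0 ('c'): window [0,0] length 1 -- new best
  Position 1 ('c'): repeat (last at 0), move window start to 1
  Position 1 ('c'): window [1,1] length 1
  Position 2 ('c'): repeat (last at 1), move window start to 2
  Position 2 ('c'): window [2,2] length 1
  Position 3 ('a'): window [2,3] length 2 -- new best
  Position 4 ('c'): repeat (last at 2), move window start to 3
  Position 4 ('c'): window [3,4] length 2
  Position 5 ('b'): window [3,5] length 3 -- new best
  Position 6 ('f'): window [3,6] length 4 -- new best
Longest substring with no repeats: "acbf" with length 4

4


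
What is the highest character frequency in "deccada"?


Input: deccada
Character counts:
  'a': 2
  'c': 2
  'd': 2
  'e': 1
Maximum frequency: 2

2


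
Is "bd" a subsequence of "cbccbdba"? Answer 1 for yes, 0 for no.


Check if "bd" is a subsequence of "cbccbdba"
Greedy scan:
  Position 0 ('c'): no match needed
  Position 1 ('b'): matches sub[0] = 'b'
  Position 2 ('c'): no match needed
  Position 3 ('c'): no match needed
  Position 4 ('b'): no match needed
  Position 5 ('d'): matches sub[1] = 'd'
  Position 6 ('b'): no match needed
  Position 7 ('a'): no match needed
All 2 characters matched => is a subsequence

1


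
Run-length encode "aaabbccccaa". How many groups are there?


Input: aaabbccccaa
Scanning for consecutive runs:
  Group 1: 'a' x 3 (positions 0-2)
  Group 2: 'b' x 2 (positions 3-4)
  Group 3: 'c' x 4 (positions 5-8)
  Group 4: 'a' x 2 (positions 9-10)
Total groups: 4

4


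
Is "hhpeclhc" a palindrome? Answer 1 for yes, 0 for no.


Input: hhpeclhc
Reversed: chlcephh
  Compare pos 0 ('h') with pos 7 ('c'): MISMATCH
  Compare pos 1 ('h') with pos 6 ('h'): match
  Compare pos 2 ('p') with pos 5 ('l'): MISMATCH
  Compare pos 3 ('e') with pos 4 ('c'): MISMATCH
Result: not a palindrome

0


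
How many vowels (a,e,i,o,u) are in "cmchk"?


Input: cmchk
Checking each character:
  'c' at position 0: consonant
  'm' at position 1: consonant
  'c' at position 2: consonant
  'h' at position 3: consonant
  'k' at position 4: consonant
Total vowels: 0

0


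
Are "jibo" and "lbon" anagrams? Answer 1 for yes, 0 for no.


Strings: "jibo", "lbon"
Sorted first:  bijo
Sorted second: blno
Differ at position 1: 'i' vs 'l' => not anagrams

0


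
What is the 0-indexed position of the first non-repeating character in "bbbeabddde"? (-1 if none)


Input: bbbeabddde
Character frequencies:
  'a': 1
  'b': 4
  'd': 3
  'e': 2
Scanning left to right for freq == 1:
  Position 0 ('b'): freq=4, skip
  Position 1 ('b'): freq=4, skip
  Position 2 ('b'): freq=4, skip
  Position 3 ('e'): freq=2, skip
  Position 4 ('a'): unique! => answer = 4

4


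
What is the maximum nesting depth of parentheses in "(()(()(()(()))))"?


Input: "(()(()(()(()))))"
Tracking depth:
  Position 0 '(': depth becomes 1
  Position 1 '(': depth becomes 2
  Position 2 ')': depth becomes 1
  Position 3 '(': depth becomes 2
  Position 4 '(': depth becomes 3
  Position 5 ')': depth becomes 2
  Position 6 '(': depth becomes 3
  Position 7 '(': depth becomes 4
  Position 8 ')': depth becomes 3
  Position 9 '(': depth becomes 4
  Position 10 '(': depth becomes 5
  Position 11 ')': depth becomes 4
  Position 12 ')': depth becomes 3
  Position 13 ')': depth becomes 2
  Position 14 ')': depth becomes 1
  Position 15 ')': depth becomes 0
Maximum depth reached: 5

5


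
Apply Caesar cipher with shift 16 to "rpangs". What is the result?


Caesar cipher: shift "rpangs" by 16
  'r' (pos 17) + 16 = pos 7 = 'h'
  'p' (pos 15) + 16 = pos 5 = 'f'
  'a' (pos 0) + 16 = pos 16 = 'q'
  'n' (pos 13) + 16 = pos 3 = 'd'
  'g' (pos 6) + 16 = pos 22 = 'w'
  's' (pos 18) + 16 = pos 8 = 'i'
Result: hfqdwi

hfqdwi


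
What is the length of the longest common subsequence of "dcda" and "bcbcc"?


LCS of "dcda" and "bcbcc"
DP table:
           b    c    b    c    c
      0    0    0    0    0    0
  d   0    0    0    0    0    0
  c   0    0    1    1    1    1
  d   0    0    1    1    1    1
  a   0    0    1    1    1    1
LCS length = dp[4][5] = 1

1


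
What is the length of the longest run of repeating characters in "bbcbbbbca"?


Input: "bbcbbbbca"
Scanning for longest run:
  Position 1 ('b'): continues run of 'b', length=2
  Position 2 ('c'): new char, reset run to 1
  Position 3 ('b'): new char, reset run to 1
  Position 4 ('b'): continues run of 'b', length=2
  Position 5 ('b'): continues run of 'b', length=3
  Position 6 ('b'): continues run of 'b', length=4
  Position 7 ('c'): new char, reset run to 1
  Position 8 ('a'): new char, reset run to 1
Longest run: 'b' with length 4

4


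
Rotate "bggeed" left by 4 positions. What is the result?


Input: "bggeed", rotate left by 4
First 4 characters: "bgge"
Remaining characters: "ed"
Concatenate remaining + first: "ed" + "bgge" = "edbgge"

edbgge


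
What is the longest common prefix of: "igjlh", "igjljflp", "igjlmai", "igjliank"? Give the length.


Words: igjlh, igjljflp, igjlmai, igjliank
  Position 0: all 'i' => match
  Position 1: all 'g' => match
  Position 2: all 'j' => match
  Position 3: all 'l' => match
  Position 4: ('h', 'j', 'm', 'i') => mismatch, stop
LCP = "igjl" (length 4)

4


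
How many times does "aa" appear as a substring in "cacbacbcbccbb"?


Searching for "aa" in "cacbacbcbccbb"
Scanning each position:
  Position 0: "ca" => no
  Position 1: "ac" => no
  Position 2: "cb" => no
  Position 3: "ba" => no
  Position 4: "ac" => no
  Position 5: "cb" => no
  Position 6: "bc" => no
  Position 7: "cb" => no
  Position 8: "bc" => no
  Position 9: "cc" => no
  Position 10: "cb" => no
  Position 11: "bb" => no
Total occurrences: 0

0


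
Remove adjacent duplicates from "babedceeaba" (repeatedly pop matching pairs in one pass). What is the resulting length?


Input: babedceeaba
Stack-based adjacent duplicate removal:
  Read 'b': push. Stack: b
  Read 'a': push. Stack: ba
  Read 'b': push. Stack: bab
  Read 'e': push. Stack: babe
  Read 'd': push. Stack: babed
  Read 'c': push. Stack: babedc
  Read 'e': push. Stack: babedce
  Read 'e': matches stack top 'e' => pop. Stack: babedc
  Read 'a': push. Stack: babedca
  Read 'b': push. Stack: babedcab
  Read 'a': push. Stack: babedcaba
Final stack: "babedcaba" (length 9)

9


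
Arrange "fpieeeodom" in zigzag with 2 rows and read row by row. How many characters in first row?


Zigzag "fpieeeodom" into 2 rows:
Placing characters:
  'f' => row 0
  'p' => row 1
  'i' => row 0
  'e' => row 1
  'e' => row 0
  'e' => row 1
  'o' => row 0
  'd' => row 1
  'o' => row 0
  'm' => row 1
Rows:
  Row 0: "fieoo"
  Row 1: "peedm"
First row length: 5

5


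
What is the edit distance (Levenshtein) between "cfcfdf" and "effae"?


Computing edit distance: "cfcfdf" -> "effae"
DP table:
           e    f    f    a    e
      0    1    2    3    4    5
  c   1    1    2    3    4    5
  f   2    2    1    2    3    4
  c   3    3    2    2    3    4
  f   4    4    3    2    3    4
  d   5    5    4    3    3    4
  f   6    6    5    4    4    4
Edit distance = dp[6][5] = 4

4


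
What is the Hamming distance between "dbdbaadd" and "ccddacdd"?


Comparing "dbdbaadd" and "ccddacdd" position by position:
  Position 0: 'd' vs 'c' => differ
  Position 1: 'b' vs 'c' => differ
  Position 2: 'd' vs 'd' => same
  Position 3: 'b' vs 'd' => differ
  Position 4: 'a' vs 'a' => same
  Position 5: 'a' vs 'c' => differ
  Position 6: 'd' vs 'd' => same
  Position 7: 'd' vs 'd' => same
Total differences (Hamming distance): 4

4


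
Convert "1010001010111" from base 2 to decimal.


Input: "1010001010111" in base 2
Positional expansion:
  Digit '1' (value 1) x 2^12 = 4096
  Digit '0' (value 0) x 2^11 = 0
  Digit '1' (value 1) x 2^10 = 1024
  Digit '0' (value 0) x 2^9 = 0
  Digit '0' (value 0) x 2^8 = 0
  Digit '0' (value 0) x 2^7 = 0
  Digit '1' (value 1) x 2^6 = 64
  Digit '0' (value 0) x 2^5 = 0
  Digit '1' (value 1) x 2^4 = 16
  Digit '0' (value 0) x 2^3 = 0
  Digit '1' (value 1) x 2^2 = 4
  Digit '1' (value 1) x 2^1 = 2
  Digit '1' (value 1) x 2^0 = 1
Sum = 5207

5207


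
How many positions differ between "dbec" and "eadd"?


Comparing "dbec" and "eadd" position by position:
  Position 0: 'd' vs 'e' => DIFFER
  Position 1: 'b' vs 'a' => DIFFER
  Position 2: 'e' vs 'd' => DIFFER
  Position 3: 'c' vs 'd' => DIFFER
Positions that differ: 4

4


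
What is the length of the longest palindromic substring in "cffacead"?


Input: "cffacead"
Checking substrings for palindromes:
  [1:3] "ff" (len 2) => palindrome
Longest palindromic substring: "ff" with length 2

2


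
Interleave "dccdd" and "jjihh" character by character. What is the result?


Interleaving "dccdd" and "jjihh":
  Position 0: 'd' from first, 'j' from second => "dj"
  Position 1: 'c' from first, 'j' from second => "cj"
  Position 2: 'c' from first, 'i' from second => "ci"
  Position 3: 'd' from first, 'h' from second => "dh"
  Position 4: 'd' from first, 'h' from second => "dh"
Result: djcjcidhdh

djcjcidhdh


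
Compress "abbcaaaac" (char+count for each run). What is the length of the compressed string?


Input: abbcaaaac
Runs:
  'a' x 1 => "a1"
  'b' x 2 => "b2"
  'c' x 1 => "c1"
  'a' x 4 => "a4"
  'c' x 1 => "c1"
Compressed: "a1b2c1a4c1"
Compressed length: 10

10


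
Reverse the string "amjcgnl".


Input: amjcgnl
Reading characters right to left:
  Position 6: 'l'
  Position 5: 'n'
  Position 4: 'g'
  Position 3: 'c'
  Position 2: 'j'
  Position 1: 'm'
  Position 0: 'a'
Reversed: lngcjma

lngcjma


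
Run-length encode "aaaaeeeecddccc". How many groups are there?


Input: aaaaeeeecddccc
Scanning for consecutive runs:
  Group 1: 'a' x 4 (positions 0-3)
  Group 2: 'e' x 4 (positions 4-7)
  Group 3: 'c' x 1 (positions 8-8)
  Group 4: 'd' x 2 (positions 9-10)
  Group 5: 'c' x 3 (positions 11-13)
Total groups: 5

5


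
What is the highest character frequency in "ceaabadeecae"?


Input: ceaabadeecae
Character counts:
  'a': 4
  'b': 1
  'c': 2
  'd': 1
  'e': 4
Maximum frequency: 4

4


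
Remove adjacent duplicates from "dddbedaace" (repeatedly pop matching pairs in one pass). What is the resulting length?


Input: dddbedaace
Stack-based adjacent duplicate removal:
  Read 'd': push. Stack: d
  Read 'd': matches stack top 'd' => pop. Stack: (empty)
  Read 'd': push. Stack: d
  Read 'b': push. Stack: db
  Read 'e': push. Stack: dbe
  Read 'd': push. Stack: dbed
  Read 'a': push. Stack: dbeda
  Read 'a': matches stack top 'a' => pop. Stack: dbed
  Read 'c': push. Stack: dbedc
  Read 'e': push. Stack: dbedce
Final stack: "dbedce" (length 6)

6


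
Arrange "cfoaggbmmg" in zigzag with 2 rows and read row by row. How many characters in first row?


Zigzag "cfoaggbmmg" into 2 rows:
Placing characters:
  'c' => row 0
  'f' => row 1
  'o' => row 0
  'a' => row 1
  'g' => row 0
  'g' => row 1
  'b' => row 0
  'm' => row 1
  'm' => row 0
  'g' => row 1
Rows:
  Row 0: "cogbm"
  Row 1: "fagmg"
First row length: 5

5


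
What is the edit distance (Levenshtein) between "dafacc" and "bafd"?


Computing edit distance: "dafacc" -> "bafd"
DP table:
           b    a    f    d
      0    1    2    3    4
  d   1    1    2    3    3
  a   2    2    1    2    3
  f   3    3    2    1    2
  a   4    4    3    2    2
  c   5    5    4    3    3
  c   6    6    5    4    4
Edit distance = dp[6][4] = 4

4


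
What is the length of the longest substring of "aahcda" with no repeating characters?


Input: "aahcda"
Sliding window (track last position of each char):
  Position 0 ('a'): window [0,0] length 1 -- new best
  Position 1 ('a'): repeat (last at 0), move window start to 1
  Position 1 ('a'): window [1,1] length 1
  Position 2 ('h'): window [1,2] length 2 -- new best
  Position 3 ('c'): window [1,3] length 3 -- new best
  Position 4 ('d'): window [1,4] length 4 -- new best
  Position 5 ('a'): repeat (last at 1), move window start to 2
  Position 5 ('a'): window [2,5] length 4
Longest substring with no repeats: "ahcd" with length 4

4


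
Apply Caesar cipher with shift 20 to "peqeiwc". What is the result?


Caesar cipher: shift "peqeiwc" by 20
  'p' (pos 15) + 20 = pos 9 = 'j'
  'e' (pos 4) + 20 = pos 24 = 'y'
  'q' (pos 16) + 20 = pos 10 = 'k'
  'e' (pos 4) + 20 = pos 24 = 'y'
  'i' (pos 8) + 20 = pos 2 = 'c'
  'w' (pos 22) + 20 = pos 16 = 'q'
  'c' (pos 2) + 20 = pos 22 = 'w'
Result: jykycqw

jykycqw


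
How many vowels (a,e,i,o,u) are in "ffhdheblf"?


Input: ffhdheblf
Checking each character:
  'f' at position 0: consonant
  'f' at position 1: consonant
  'h' at position 2: consonant
  'd' at position 3: consonant
  'h' at position 4: consonant
  'e' at position 5: vowel (running total: 1)
  'b' at position 6: consonant
  'l' at position 7: consonant
  'f' at position 8: consonant
Total vowels: 1

1


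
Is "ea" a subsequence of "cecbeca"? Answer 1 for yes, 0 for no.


Check if "ea" is a subsequence of "cecbeca"
Greedy scan:
  Position 0 ('c'): no match needed
  Position 1 ('e'): matches sub[0] = 'e'
  Position 2 ('c'): no match needed
  Position 3 ('b'): no match needed
  Position 4 ('e'): no match needed
  Position 5 ('c'): no match needed
  Position 6 ('a'): matches sub[1] = 'a'
All 2 characters matched => is a subsequence

1


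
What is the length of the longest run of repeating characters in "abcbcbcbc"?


Input: "abcbcbcbc"
Scanning for longest run:
  Position 1 ('b'): new char, reset run to 1
  Position 2 ('c'): new char, reset run to 1
  Position 3 ('b'): new char, reset run to 1
  Position 4 ('c'): new char, reset run to 1
  Position 5 ('b'): new char, reset run to 1
  Position 6 ('c'): new char, reset run to 1
  Position 7 ('b'): new char, reset run to 1
  Position 8 ('c'): new char, reset run to 1
Longest run: 'a' with length 1

1


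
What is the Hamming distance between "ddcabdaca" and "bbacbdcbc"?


Comparing "ddcabdaca" and "bbacbdcbc" position by position:
  Position 0: 'd' vs 'b' => differ
  Position 1: 'd' vs 'b' => differ
  Position 2: 'c' vs 'a' => differ
  Position 3: 'a' vs 'c' => differ
  Position 4: 'b' vs 'b' => same
  Position 5: 'd' vs 'd' => same
  Position 6: 'a' vs 'c' => differ
  Position 7: 'c' vs 'b' => differ
  Position 8: 'a' vs 'c' => differ
Total differences (Hamming distance): 7

7


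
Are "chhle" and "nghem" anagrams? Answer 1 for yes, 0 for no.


Strings: "chhle", "nghem"
Sorted first:  cehhl
Sorted second: eghmn
Differ at position 0: 'c' vs 'e' => not anagrams

0


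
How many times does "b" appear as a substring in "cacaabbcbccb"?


Searching for "b" in "cacaabbcbccb"
Scanning each position:
  Position 0: "c" => no
  Position 1: "a" => no
  Position 2: "c" => no
  Position 3: "a" => no
  Position 4: "a" => no
  Position 5: "b" => MATCH
  Position 6: "b" => MATCH
  Position 7: "c" => no
  Position 8: "b" => MATCH
  Position 9: "c" => no
  Position 10: "c" => no
  Position 11: "b" => MATCH
Total occurrences: 4

4


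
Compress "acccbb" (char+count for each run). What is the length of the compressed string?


Input: acccbb
Runs:
  'a' x 1 => "a1"
  'c' x 3 => "c3"
  'b' x 2 => "b2"
Compressed: "a1c3b2"
Compressed length: 6

6


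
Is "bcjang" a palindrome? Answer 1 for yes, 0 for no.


Input: bcjang
Reversed: gnajcb
  Compare pos 0 ('b') with pos 5 ('g'): MISMATCH
  Compare pos 1 ('c') with pos 4 ('n'): MISMATCH
  Compare pos 2 ('j') with pos 3 ('a'): MISMATCH
Result: not a palindrome

0


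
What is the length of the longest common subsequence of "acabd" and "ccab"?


LCS of "acabd" and "ccab"
DP table:
           c    c    a    b
      0    0    0    0    0
  a   0    0    0    1    1
  c   0    1    1    1    1
  a   0    1    1    2    2
  b   0    1    1    2    3
  d   0    1    1    2    3
LCS length = dp[5][4] = 3

3


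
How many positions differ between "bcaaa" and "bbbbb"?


Comparing "bcaaa" and "bbbbb" position by position:
  Position 0: 'b' vs 'b' => same
  Position 1: 'c' vs 'b' => DIFFER
  Position 2: 'a' vs 'b' => DIFFER
  Position 3: 'a' vs 'b' => DIFFER
  Position 4: 'a' vs 'b' => DIFFER
Positions that differ: 4

4


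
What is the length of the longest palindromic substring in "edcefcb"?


Input: "edcefcb"
Checking substrings for palindromes:
  No multi-char palindromic substrings found
Longest palindromic substring: "e" with length 1

1


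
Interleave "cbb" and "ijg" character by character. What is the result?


Interleaving "cbb" and "ijg":
  Position 0: 'c' from first, 'i' from second => "ci"
  Position 1: 'b' from first, 'j' from second => "bj"
  Position 2: 'b' from first, 'g' from second => "bg"
Result: cibjbg

cibjbg


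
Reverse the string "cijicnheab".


Input: cijicnheab
Reading characters right to left:
  Position 9: 'b'
  Position 8: 'a'
  Position 7: 'e'
  Position 6: 'h'
  Position 5: 'n'
  Position 4: 'c'
  Position 3: 'i'
  Position 2: 'j'
  Position 1: 'i'
  Position 0: 'c'
Reversed: baehncijic

baehncijic


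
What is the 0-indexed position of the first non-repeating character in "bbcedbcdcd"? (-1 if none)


Input: bbcedbcdcd
Character frequencies:
  'b': 3
  'c': 3
  'd': 3
  'e': 1
Scanning left to right for freq == 1:
  Position 0 ('b'): freq=3, skip
  Position 1 ('b'): freq=3, skip
  Position 2 ('c'): freq=3, skip
  Position 3 ('e'): unique! => answer = 3

3


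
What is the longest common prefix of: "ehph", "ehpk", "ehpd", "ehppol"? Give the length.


Words: ehph, ehpk, ehpd, ehppol
  Position 0: all 'e' => match
  Position 1: all 'h' => match
  Position 2: all 'p' => match
  Position 3: ('h', 'k', 'd', 'p') => mismatch, stop
LCP = "ehp" (length 3)

3


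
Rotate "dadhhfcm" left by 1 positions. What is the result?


Input: "dadhhfcm", rotate left by 1
First 1 characters: "d"
Remaining characters: "adhhfcm"
Concatenate remaining + first: "adhhfcm" + "d" = "adhhfcmd"

adhhfcmd


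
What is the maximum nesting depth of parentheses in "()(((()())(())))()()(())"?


Input: "()(((()())(())))()()(())"
Tracking depth:
  Position 0 '(': depth becomes 1
  Position 1 ')': depth becomes 0
  Position 2 '(': depth becomes 1
  Position 3 '(': depth becomes 2
  Position 4 '(': depth becomes 3
  Position 5 '(': depth becomes 4
  Position 6 ')': depth becomes 3
  Position 7 '(': depth becomes 4
  Position 8 ')': depth becomes 3
  Position 9 ')': depth becomes 2
  Position 10 '(': depth becomes 3
  Position 11 '(': depth becomes 4
  Position 12 ')': depth becomes 3
  Position 13 ')': depth becomes 2
  Position 14 ')': depth becomes 1
  Position 15 ')': depth becomes 0
  Position 16 '(': depth becomes 1
  Position 17 ')': depth becomes 0
  Position 18 '(': depth becomes 1
  Position 19 ')': depth becomes 0
  Position 20 '(': depth becomes 1
  Position 21 '(': depth becomes 2
  Position 22 ')': depth becomes 1
  Position 23 ')': depth becomes 0
Maximum depth reached: 4

4


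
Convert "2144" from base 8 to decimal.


Input: "2144" in base 8
Positional expansion:
  Digit '2' (value 2) x 8^3 = 1024
  Digit '1' (value 1) x 8^2 = 64
  Digit '4' (value 4) x 8^1 = 32
  Digit '4' (value 4) x 8^0 = 4
Sum = 1124

1124


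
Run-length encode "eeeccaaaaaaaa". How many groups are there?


Input: eeeccaaaaaaaa
Scanning for consecutive runs:
  Group 1: 'e' x 3 (positions 0-2)
  Group 2: 'c' x 2 (positions 3-4)
  Group 3: 'a' x 8 (positions 5-12)
Total groups: 3

3


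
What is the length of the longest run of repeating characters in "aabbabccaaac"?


Input: "aabbabccaaac"
Scanning for longest run:
  Position 1 ('a'): continues run of 'a', length=2
  Position 2 ('b'): new char, reset run to 1
  Position 3 ('b'): continues run of 'b', length=2
  Position 4 ('a'): new char, reset run to 1
  Position 5 ('b'): new char, reset run to 1
  Position 6 ('c'): new char, reset run to 1
  Position 7 ('c'): continues run of 'c', length=2
  Position 8 ('a'): new char, reset run to 1
  Position 9 ('a'): continues run of 'a', length=2
  Position 10 ('a'): continues run of 'a', length=3
  Position 11 ('c'): new char, reset run to 1
Longest run: 'a' with length 3

3


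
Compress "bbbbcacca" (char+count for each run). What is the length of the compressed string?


Input: bbbbcacca
Runs:
  'b' x 4 => "b4"
  'c' x 1 => "c1"
  'a' x 1 => "a1"
  'c' x 2 => "c2"
  'a' x 1 => "a1"
Compressed: "b4c1a1c2a1"
Compressed length: 10

10


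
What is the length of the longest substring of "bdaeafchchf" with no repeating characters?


Input: "bdaeafchchf"
Sliding window (track last position of each char):
  Position 0 ('b'): window [0,0] length 1 -- new best
  Position 1 ('d'): window [0,1] length 2 -- new best
  Position 2 ('a'): window [0,2] length 3 -- new best
  Position 3 ('e'): window [0,3] length 4 -- new best
  Position 4 ('a'): repeat (last at 2), move window start to 3
  Position 4 ('a'): window [3,4] length 2
  Position 5 ('f'): window [3,5] length 3
  Position 6 ('c'): window [3,6] length 4
  Position 7 ('h'): window [3,7] length 5 -- new best
  Position 8 ('c'): repeat (last at 6), move window start to 7
  Position 8 ('c'): window [7,8] length 2
  Position 9 ('h'): repeat (last at 7), move window start to 8
  Position 9 ('h'): window [8,9] length 2
  Position 10 ('f'): window [8,10] length 3
Longest substring with no repeats: "eafch" with length 5

5


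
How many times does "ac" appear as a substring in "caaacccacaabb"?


Searching for "ac" in "caaacccacaabb"
Scanning each position:
  Position 0: "ca" => no
  Position 1: "aa" => no
  Position 2: "aa" => no
  Position 3: "ac" => MATCH
  Position 4: "cc" => no
  Position 5: "cc" => no
  Position 6: "ca" => no
  Position 7: "ac" => MATCH
  Position 8: "ca" => no
  Position 9: "aa" => no
  Position 10: "ab" => no
  Position 11: "bb" => no
Total occurrences: 2

2


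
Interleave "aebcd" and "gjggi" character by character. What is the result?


Interleaving "aebcd" and "gjggi":
  Position 0: 'a' from first, 'g' from second => "ag"
  Position 1: 'e' from first, 'j' from second => "ej"
  Position 2: 'b' from first, 'g' from second => "bg"
  Position 3: 'c' from first, 'g' from second => "cg"
  Position 4: 'd' from first, 'i' from second => "di"
Result: agejbgcgdi

agejbgcgdi


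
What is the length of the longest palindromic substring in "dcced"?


Input: "dcced"
Checking substrings for palindromes:
  [1:3] "cc" (len 2) => palindrome
Longest palindromic substring: "cc" with length 2

2


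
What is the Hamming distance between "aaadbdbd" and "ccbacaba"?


Comparing "aaadbdbd" and "ccbacaba" position by position:
  Position 0: 'a' vs 'c' => differ
  Position 1: 'a' vs 'c' => differ
  Position 2: 'a' vs 'b' => differ
  Position 3: 'd' vs 'a' => differ
  Position 4: 'b' vs 'c' => differ
  Position 5: 'd' vs 'a' => differ
  Position 6: 'b' vs 'b' => same
  Position 7: 'd' vs 'a' => differ
Total differences (Hamming distance): 7

7


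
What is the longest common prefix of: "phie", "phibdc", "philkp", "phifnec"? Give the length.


Words: phie, phibdc, philkp, phifnec
  Position 0: all 'p' => match
  Position 1: all 'h' => match
  Position 2: all 'i' => match
  Position 3: ('e', 'b', 'l', 'f') => mismatch, stop
LCP = "phi" (length 3)

3


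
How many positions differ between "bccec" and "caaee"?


Comparing "bccec" and "caaee" position by position:
  Position 0: 'b' vs 'c' => DIFFER
  Position 1: 'c' vs 'a' => DIFFER
  Position 2: 'c' vs 'a' => DIFFER
  Position 3: 'e' vs 'e' => same
  Position 4: 'c' vs 'e' => DIFFER
Positions that differ: 4

4


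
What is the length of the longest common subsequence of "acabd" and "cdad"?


LCS of "acabd" and "cdad"
DP table:
           c    d    a    d
      0    0    0    0    0
  a   0    0    0    1    1
  c   0    1    1    1    1
  a   0    1    1    2    2
  b   0    1    1    2    2
  d   0    1    2    2    3
LCS length = dp[5][4] = 3

3


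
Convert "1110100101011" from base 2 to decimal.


Input: "1110100101011" in base 2
Positional expansion:
  Digit '1' (value 1) x 2^12 = 4096
  Digit '1' (value 1) x 2^11 = 2048
  Digit '1' (value 1) x 2^10 = 1024
  Digit '0' (value 0) x 2^9 = 0
  Digit '1' (value 1) x 2^8 = 256
  Digit '0' (value 0) x 2^7 = 0
  Digit '0' (value 0) x 2^6 = 0
  Digit '1' (value 1) x 2^5 = 32
  Digit '0' (value 0) x 2^4 = 0
  Digit '1' (value 1) x 2^3 = 8
  Digit '0' (value 0) x 2^2 = 0
  Digit '1' (value 1) x 2^1 = 2
  Digit '1' (value 1) x 2^0 = 1
Sum = 7467

7467


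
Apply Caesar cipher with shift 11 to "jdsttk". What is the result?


Caesar cipher: shift "jdsttk" by 11
  'j' (pos 9) + 11 = pos 20 = 'u'
  'd' (pos 3) + 11 = pos 14 = 'o'
  's' (pos 18) + 11 = pos 3 = 'd'
  't' (pos 19) + 11 = pos 4 = 'e'
  't' (pos 19) + 11 = pos 4 = 'e'
  'k' (pos 10) + 11 = pos 21 = 'v'
Result: uodeev

uodeev


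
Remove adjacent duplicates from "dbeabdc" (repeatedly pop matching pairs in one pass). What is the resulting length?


Input: dbeabdc
Stack-based adjacent duplicate removal:
  Read 'd': push. Stack: d
  Read 'b': push. Stack: db
  Read 'e': push. Stack: dbe
  Read 'a': push. Stack: dbea
  Read 'b': push. Stack: dbeab
  Read 'd': push. Stack: dbeabd
  Read 'c': push. Stack: dbeabdc
Final stack: "dbeabdc" (length 7)

7


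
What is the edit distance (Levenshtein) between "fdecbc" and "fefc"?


Computing edit distance: "fdecbc" -> "fefc"
DP table:
           f    e    f    c
      0    1    2    3    4
  f   1    0    1    2    3
  d   2    1    1    2    3
  e   3    2    1    2    3
  c   4    3    2    2    2
  b   5    4    3    3    3
  c   6    5    4    4    3
Edit distance = dp[6][4] = 3

3


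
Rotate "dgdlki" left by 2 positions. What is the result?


Input: "dgdlki", rotate left by 2
First 2 characters: "dg"
Remaining characters: "dlki"
Concatenate remaining + first: "dlki" + "dg" = "dlkidg"

dlkidg


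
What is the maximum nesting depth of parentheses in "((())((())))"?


Input: "((())((())))"
Tracking depth:
  Position 0 '(': depth becomes 1
  Position 1 '(': depth becomes 2
  Position 2 '(': depth becomes 3
  Position 3 ')': depth becomes 2
  Position 4 ')': depth becomes 1
  Position 5 '(': depth becomes 2
  Position 6 '(': depth becomes 3
  Position 7 '(': depth becomes 4
  Position 8 ')': depth becomes 3
  Position 9 ')': depth becomes 2
  Position 10 ')': depth becomes 1
  Position 11 ')': depth becomes 0
Maximum depth reached: 4

4


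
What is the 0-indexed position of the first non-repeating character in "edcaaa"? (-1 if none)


Input: edcaaa
Character frequencies:
  'a': 3
  'c': 1
  'd': 1
  'e': 1
Scanning left to right for freq == 1:
  Position 0 ('e'): unique! => answer = 0

0


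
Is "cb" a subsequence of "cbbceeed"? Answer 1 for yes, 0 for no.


Check if "cb" is a subsequence of "cbbceeed"
Greedy scan:
  Position 0 ('c'): matches sub[0] = 'c'
  Position 1 ('b'): matches sub[1] = 'b'
  Position 2 ('b'): no match needed
  Position 3 ('c'): no match needed
  Position 4 ('e'): no match needed
  Position 5 ('e'): no match needed
  Position 6 ('e'): no match needed
  Position 7 ('d'): no match needed
All 2 characters matched => is a subsequence

1


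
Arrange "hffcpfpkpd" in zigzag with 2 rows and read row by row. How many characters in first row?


Zigzag "hffcpfpkpd" into 2 rows:
Placing characters:
  'h' => row 0
  'f' => row 1
  'f' => row 0
  'c' => row 1
  'p' => row 0
  'f' => row 1
  'p' => row 0
  'k' => row 1
  'p' => row 0
  'd' => row 1
Rows:
  Row 0: "hfppp"
  Row 1: "fcfkd"
First row length: 5

5


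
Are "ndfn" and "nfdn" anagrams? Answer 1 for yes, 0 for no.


Strings: "ndfn", "nfdn"
Sorted first:  dfnn
Sorted second: dfnn
Sorted forms match => anagrams

1


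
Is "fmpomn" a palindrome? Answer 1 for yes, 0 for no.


Input: fmpomn
Reversed: nmopmf
  Compare pos 0 ('f') with pos 5 ('n'): MISMATCH
  Compare pos 1 ('m') with pos 4 ('m'): match
  Compare pos 2 ('p') with pos 3 ('o'): MISMATCH
Result: not a palindrome

0


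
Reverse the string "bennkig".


Input: bennkig
Reading characters right to left:
  Position 6: 'g'
  Position 5: 'i'
  Position 4: 'k'
  Position 3: 'n'
  Position 2: 'n'
  Position 1: 'e'
  Position 0: 'b'
Reversed: giknneb

giknneb


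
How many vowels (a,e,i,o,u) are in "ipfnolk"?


Input: ipfnolk
Checking each character:
  'i' at position 0: vowel (running total: 1)
  'p' at position 1: consonant
  'f' at position 2: consonant
  'n' at position 3: consonant
  'o' at position 4: vowel (running total: 2)
  'l' at position 5: consonant
  'k' at position 6: consonant
Total vowels: 2

2


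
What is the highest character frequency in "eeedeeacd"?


Input: eeedeeacd
Character counts:
  'a': 1
  'c': 1
  'd': 2
  'e': 5
Maximum frequency: 5

5


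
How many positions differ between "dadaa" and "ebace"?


Comparing "dadaa" and "ebace" position by position:
  Position 0: 'd' vs 'e' => DIFFER
  Position 1: 'a' vs 'b' => DIFFER
  Position 2: 'd' vs 'a' => DIFFER
  Position 3: 'a' vs 'c' => DIFFER
  Position 4: 'a' vs 'e' => DIFFER
Positions that differ: 5

5


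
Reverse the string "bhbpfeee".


Input: bhbpfeee
Reading characters right to left:
  Position 7: 'e'
  Position 6: 'e'
  Position 5: 'e'
  Position 4: 'f'
  Position 3: 'p'
  Position 2: 'b'
  Position 1: 'h'
  Position 0: 'b'
Reversed: eeefpbhb

eeefpbhb


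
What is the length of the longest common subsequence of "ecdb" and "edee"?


LCS of "ecdb" and "edee"
DP table:
           e    d    e    e
      0    0    0    0    0
  e   0    1    1    1    1
  c   0    1    1    1    1
  d   0    1    2    2    2
  b   0    1    2    2    2
LCS length = dp[4][4] = 2

2


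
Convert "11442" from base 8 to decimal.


Input: "11442" in base 8
Positional expansion:
  Digit '1' (value 1) x 8^4 = 4096
  Digit '1' (value 1) x 8^3 = 512
  Digit '4' (value 4) x 8^2 = 256
  Digit '4' (value 4) x 8^1 = 32
  Digit '2' (value 2) x 8^0 = 2
Sum = 4898

4898


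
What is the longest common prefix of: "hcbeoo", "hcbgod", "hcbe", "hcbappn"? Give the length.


Words: hcbeoo, hcbgod, hcbe, hcbappn
  Position 0: all 'h' => match
  Position 1: all 'c' => match
  Position 2: all 'b' => match
  Position 3: ('e', 'g', 'e', 'a') => mismatch, stop
LCP = "hcb" (length 3)

3


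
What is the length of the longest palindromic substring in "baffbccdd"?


Input: "baffbccdd"
Checking substrings for palindromes:
  [2:4] "ff" (len 2) => palindrome
  [5:7] "cc" (len 2) => palindrome
  [7:9] "dd" (len 2) => palindrome
Longest palindromic substring: "ff" with length 2

2
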